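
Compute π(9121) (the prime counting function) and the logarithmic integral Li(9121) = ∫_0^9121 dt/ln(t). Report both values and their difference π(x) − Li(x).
π(9121) = 1130;  Li(9121) ≈ 1150.23;  π(x) − Li(x) ≈ -20.23.

Direct count of primes ≤ 9121 gives π(9121) = 1130. Numerical evaluation of the logarithmic integral gives Li(9121) ≈ 1150.23. The difference π(x) − Li(x) ≈ -20.23 is typically negative for small/moderate x (Li(x) overestimates), though Littlewood's theorem shows this sign changes infinitely often.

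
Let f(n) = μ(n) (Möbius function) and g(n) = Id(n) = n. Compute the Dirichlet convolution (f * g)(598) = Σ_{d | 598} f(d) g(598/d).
(μ * Id)(598) = 264

Divisors of 598: [1, 2, 13, 23, 26, 46, 299, 598]. For each d | 598:
  d = 1: μ(1) · Id(598/1) = 1 · 598 = 598
  d = 2: μ(2) · Id(598/2) = -1 · 299 = -299
  d = 13: μ(13) · Id(598/13) = -1 · 46 = -46
  d = 23: μ(23) · Id(598/23) = -1 · 26 = -26
  d = 26: μ(26) · Id(598/26) = 1 · 23 = 23
  d = 46: μ(46) · Id(598/46) = 1 · 13 = 13
  d = 299: μ(299) · Id(598/299) = 1 · 2 = 2
  d = 598: μ(598) · Id(598/598) = -1 · 1 = -1
Summing: (μ * Id)(598) = 598 + -299 + -46 + -26 + 23 + 13 + 2 + -1 = 264.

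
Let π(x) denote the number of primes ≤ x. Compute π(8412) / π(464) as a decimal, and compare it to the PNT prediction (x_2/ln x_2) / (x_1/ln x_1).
π(8412)/π(464) = 1051/90 ≈ 11.6778;  PNT prediction ≈ 12.3168.

π(464) = 90 and π(8412) = 1051, so π(8412)/π(464) ≈ 11.6778. The PNT-predicted ratio is (8412/ln(8412)) / (464/ln(464)) ≈ 12.3168. The two agree to within a few percent, as expected.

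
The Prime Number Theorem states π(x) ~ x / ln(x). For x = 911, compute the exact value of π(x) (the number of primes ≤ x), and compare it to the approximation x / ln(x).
π(911) = 156;  x/ln(x) ≈ 133.68;  relative error ≈ 14.30%.

Directly count primes up to 911: π(911) = 156. The PNT approximation gives 911/ln(911) ≈ 911/6.81454 ≈ 133.68. Relative error (π(x) − x/ln(x)) / π(x) ≈ 14.30%; the approximation is known to undercount slightly (Li(x) is a better estimate).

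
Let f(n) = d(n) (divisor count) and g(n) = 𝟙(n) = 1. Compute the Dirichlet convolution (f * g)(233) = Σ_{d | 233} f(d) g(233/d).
(d * 𝟙)(233) = 3

Divisors of 233: [1, 233]. For each d | 233:
  d = 1: d(1) · 𝟙(233/1) = 1 · 1 = 1
  d = 233: d(233) · 𝟙(233/233) = 2 · 1 = 2
Summing: (d * 𝟙)(233) = 1 + 2 = 3.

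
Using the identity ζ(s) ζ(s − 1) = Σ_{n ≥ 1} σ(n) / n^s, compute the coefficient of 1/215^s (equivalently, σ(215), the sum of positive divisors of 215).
σ(215) = 264

In the product (Σ m^0/m^s)(Σ k / k^s) = Σ (Σ_{d | n} d) / n^s, the coefficient of 1/n^s is σ(n) = Σ_{d | n} d. For n = 215, divisors are [1, 5, 43, 215]; summing: σ(215) = 264.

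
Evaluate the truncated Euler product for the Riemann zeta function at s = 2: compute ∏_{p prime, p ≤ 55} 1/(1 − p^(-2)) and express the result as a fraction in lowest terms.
∏ = 35034630647548196605993834769/21373637931227167970033664000

The primes p ≤ 55 are [2, 3, 5, 7, 11, 13, 17, 19, 23, 29, 31, 37, 41, 43, 47, 53]. For each prime, (1 − 1/p^2)^(-1) = p^2 / (p^2 − 1). The product is (1 − 1/2^2)^(-1), (1 − 1/3^2)^(-1), (1 − 1/5^2)^(-1), (1 − 1/7^2)^(-1), (1 − 1/11^2)^(-1), (1 − 1/13^2)^(-1), (1 − 1/17^2)^(-1), (1 − 1/19^2)^(-1), (1 − 1/23^2)^(-1), (1 − 1/29^2)^(-1), (1 − 1/31^2)^(-1), (1 − 1/37^2)^(-1), (1 − 1/41^2)^(-1), (1 − 1/43^2)^(-1), (1 − 1/47^2)^(-1), (1 − 1/53^2)^(-1) = ∏ p^2 / (p^2 − 1) = 35034630647548196605993834769/21373637931227167970033664000.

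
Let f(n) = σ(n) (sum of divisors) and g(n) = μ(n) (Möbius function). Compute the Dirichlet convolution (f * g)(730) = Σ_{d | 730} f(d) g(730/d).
(σ * μ)(730) = 730

Divisors of 730: [1, 2, 5, 10, 73, 146, 365, 730]. For each d | 730:
  d = 1: σ(1) · μ(730/1) = 1 · -1 = -1
  d = 2: σ(2) · μ(730/2) = 3 · 1 = 3
  d = 5: σ(5) · μ(730/5) = 6 · 1 = 6
  d = 10: σ(10) · μ(730/10) = 18 · -1 = -18
  d = 73: σ(73) · μ(730/73) = 74 · 1 = 74
  d = 146: σ(146) · μ(730/146) = 222 · -1 = -222
  d = 365: σ(365) · μ(730/365) = 444 · -1 = -444
  d = 730: σ(730) · μ(730/730) = 1332 · 1 = 1332
Summing: (σ * μ)(730) = -1 + 3 + 6 + -18 + 74 + -222 + -444 + 1332 = 730.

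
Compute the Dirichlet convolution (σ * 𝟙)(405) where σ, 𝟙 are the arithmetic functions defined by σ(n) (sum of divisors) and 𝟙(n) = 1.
(σ * 𝟙)(405) = 1253

Divisors of 405: [1, 3, 5, 9, 15, 27, 45, 81, 135, 405]. For each d | 405:
  d = 1: σ(1) · 𝟙(405/1) = 1 · 1 = 1
  d = 3: σ(3) · 𝟙(405/3) = 4 · 1 = 4
  d = 5: σ(5) · 𝟙(405/5) = 6 · 1 = 6
  d = 9: σ(9) · 𝟙(405/9) = 13 · 1 = 13
  d = 15: σ(15) · 𝟙(405/15) = 24 · 1 = 24
  d = 27: σ(27) · 𝟙(405/27) = 40 · 1 = 40
  d = 45: σ(45) · 𝟙(405/45) = 78 · 1 = 78
  d = 81: σ(81) · 𝟙(405/81) = 121 · 1 = 121
  d = 135: σ(135) · 𝟙(405/135) = 240 · 1 = 240
  d = 405: σ(405) · 𝟙(405/405) = 726 · 1 = 726
Summing: (σ * 𝟙)(405) = 1 + 4 + 6 + 13 + 24 + 40 + 78 + 121 + 240 + 726 = 1253.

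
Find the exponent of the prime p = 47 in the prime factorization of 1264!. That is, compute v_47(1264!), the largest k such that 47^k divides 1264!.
v_47(1264!) = 26

Legendre's formula: v_p(n!) = Σ_{k ≥ 1} ⌊n / p^k⌋. For p = 47, n = 1264, the terms are:
  ⌊1264/47^1⌋ = ⌊1264/47⌋ = 26
(the next term ⌊1264/47^2⌋ = 0, terminating the sum). Summing: v_47(1264!) = 26 = 26.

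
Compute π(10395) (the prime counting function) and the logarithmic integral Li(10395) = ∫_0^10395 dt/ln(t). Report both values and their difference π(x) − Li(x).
π(10395) = 1273;  Li(10395) ≈ 1288.93;  π(x) − Li(x) ≈ -15.93.

Direct count of primes ≤ 10395 gives π(10395) = 1273. Numerical evaluation of the logarithmic integral gives Li(10395) ≈ 1288.93. The difference π(x) − Li(x) ≈ -15.93 is typically negative for small/moderate x (Li(x) overestimates), though Littlewood's theorem shows this sign changes infinitely often.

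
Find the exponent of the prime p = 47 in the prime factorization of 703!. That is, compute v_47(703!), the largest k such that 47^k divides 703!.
v_47(703!) = 14

Legendre's formula: v_p(n!) = Σ_{k ≥ 1} ⌊n / p^k⌋. For p = 47, n = 703, the terms are:
  ⌊703/47^1⌋ = ⌊703/47⌋ = 14
(the next term ⌊703/47^2⌋ = 0, terminating the sum). Summing: v_47(703!) = 14 = 14.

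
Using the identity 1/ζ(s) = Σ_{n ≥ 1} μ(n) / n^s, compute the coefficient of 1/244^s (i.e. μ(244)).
μ(244) = 0

Factor n = 244 = 2^2 · 61. μ(n) = 0 if any exponent ≥ 2 (not squarefree); otherwise μ(n) = (−1)^{ω(n)} where ω(n) is the number of distinct prime factors. Applying: μ(244) = 0.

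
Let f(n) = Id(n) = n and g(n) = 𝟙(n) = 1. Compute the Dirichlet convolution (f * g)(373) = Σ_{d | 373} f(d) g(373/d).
(Id * 𝟙)(373) = 374

Divisors of 373: [1, 373]. For each d | 373:
  d = 1: Id(1) · 𝟙(373/1) = 1 · 1 = 1
  d = 373: Id(373) · 𝟙(373/373) = 373 · 1 = 373
Summing: (Id * 𝟙)(373) = 1 + 373 = 374.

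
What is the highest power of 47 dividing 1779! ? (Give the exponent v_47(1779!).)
v_47(1779!) = 37

Legendre's formula: v_p(n!) = Σ_{k ≥ 1} ⌊n / p^k⌋. For p = 47, n = 1779, the terms are:
  ⌊1779/47^1⌋ = ⌊1779/47⌋ = 37
(the next term ⌊1779/47^2⌋ = 0, terminating the sum). Summing: v_47(1779!) = 37 = 37.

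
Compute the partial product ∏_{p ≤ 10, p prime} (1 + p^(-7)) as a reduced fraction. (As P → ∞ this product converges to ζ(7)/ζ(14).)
∏ = 31528037707363/31268898281250

The primes p ≤ 10 are [2, 3, 5, 7]. For each, (1 + 1/p^7) = (p^7 + 1)/p^7. Multiplying these fractions over p ∈ [2, 3, 5, 7] gives 31528037707363/31268898281250. (In the limit P → ∞ this tends to ζ(7)/ζ(14).)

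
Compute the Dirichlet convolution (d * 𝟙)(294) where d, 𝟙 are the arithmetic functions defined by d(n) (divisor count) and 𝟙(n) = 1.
(d * 𝟙)(294) = 54

Divisors of 294: [1, 2, 3, 6, 7, 14, 21, 42, 49, 98, 147, 294]. For each d | 294:
  d = 1: d(1) · 𝟙(294/1) = 1 · 1 = 1
  d = 2: d(2) · 𝟙(294/2) = 2 · 1 = 2
  d = 3: d(3) · 𝟙(294/3) = 2 · 1 = 2
  d = 6: d(6) · 𝟙(294/6) = 4 · 1 = 4
  d = 7: d(7) · 𝟙(294/7) = 2 · 1 = 2
  d = 14: d(14) · 𝟙(294/14) = 4 · 1 = 4
  d = 21: d(21) · 𝟙(294/21) = 4 · 1 = 4
  d = 42: d(42) · 𝟙(294/42) = 8 · 1 = 8
  d = 49: d(49) · 𝟙(294/49) = 3 · 1 = 3
  d = 98: d(98) · 𝟙(294/98) = 6 · 1 = 6
  d = 147: d(147) · 𝟙(294/147) = 6 · 1 = 6
  d = 294: d(294) · 𝟙(294/294) = 12 · 1 = 12
Summing: (d * 𝟙)(294) = 1 + 2 + 2 + 4 + 2 + 4 + 4 + 8 + 3 + 6 + 6 + 12 = 54.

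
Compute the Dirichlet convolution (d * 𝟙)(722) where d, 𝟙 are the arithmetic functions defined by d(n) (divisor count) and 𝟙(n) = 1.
(d * 𝟙)(722) = 18

Divisors of 722: [1, 2, 19, 38, 361, 722]. For each d | 722:
  d = 1: d(1) · 𝟙(722/1) = 1 · 1 = 1
  d = 2: d(2) · 𝟙(722/2) = 2 · 1 = 2
  d = 19: d(19) · 𝟙(722/19) = 2 · 1 = 2
  d = 38: d(38) · 𝟙(722/38) = 4 · 1 = 4
  d = 361: d(361) · 𝟙(722/361) = 3 · 1 = 3
  d = 722: d(722) · 𝟙(722/722) = 6 · 1 = 6
Summing: (d * 𝟙)(722) = 1 + 2 + 2 + 4 + 3 + 6 = 18.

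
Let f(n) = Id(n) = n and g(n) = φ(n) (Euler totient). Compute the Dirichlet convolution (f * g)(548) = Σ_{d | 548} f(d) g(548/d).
(Id * φ)(548) = 2184

Divisors of 548: [1, 2, 4, 137, 274, 548]. For each d | 548:
  d = 1: Id(1) · φ(548/1) = 1 · 272 = 272
  d = 2: Id(2) · φ(548/2) = 2 · 136 = 272
  d = 4: Id(4) · φ(548/4) = 4 · 136 = 544
  d = 137: Id(137) · φ(548/137) = 137 · 2 = 274
  d = 274: Id(274) · φ(548/274) = 274 · 1 = 274
  d = 548: Id(548) · φ(548/548) = 548 · 1 = 548
Summing: (Id * φ)(548) = 272 + 272 + 544 + 274 + 274 + 548 = 2184.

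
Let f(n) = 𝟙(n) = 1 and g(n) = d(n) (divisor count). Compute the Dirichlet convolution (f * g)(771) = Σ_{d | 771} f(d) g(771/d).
(𝟙 * d)(771) = 9

Divisors of 771: [1, 3, 257, 771]. For each d | 771:
  d = 1: 𝟙(1) · d(771/1) = 1 · 4 = 4
  d = 3: 𝟙(3) · d(771/3) = 1 · 2 = 2
  d = 257: 𝟙(257) · d(771/257) = 1 · 2 = 2
  d = 771: 𝟙(771) · d(771/771) = 1 · 1 = 1
Summing: (𝟙 * d)(771) = 4 + 2 + 2 + 1 = 9.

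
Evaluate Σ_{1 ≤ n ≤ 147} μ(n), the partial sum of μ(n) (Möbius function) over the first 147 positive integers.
Σ_{n ≤ 147} μ(n) = 1

Compute μ(n) for each 1 ≤ n ≤ 147: μ(1) = 1, μ(2) = -1, μ(3) = -1, μ(4) = 0, μ(5) = -1, μ(6) = 1, μ(7) = -1, μ(8) = 0, μ(9) = 0, μ(10) = 1, μ(11) = -1, μ(12) = 0, μ(13) = -1, μ(14) = 1, μ(15) = 1, μ(16) = 0, μ(17) = -1, μ(18) = 0, μ(19) = -1, μ(20) = 0, μ(21) = 1, μ(22) = 1, μ(23) = -1, μ(24) = 0, μ(25) = 0, μ(26) = 1, μ(27) = 0, μ(28) = 0, μ(29) = -1, μ(30) = -1, μ(31) = -1, μ(32) = 0, μ(33) = 1, μ(34) = 1, μ(35) = 1, μ(36) = 0, μ(37) = -1, μ(38) = 1, μ(39) = 1, μ(40) = 0, μ(41) = -1, μ(42) = -1, μ(43) = -1, μ(44) = 0, μ(45) = 0, μ(46) = 1, μ(47) = -1, μ(48) = 0, μ(49) = 0, μ(50) = 0, μ(51) = 1, μ(52) = 0, μ(53) = -1, μ(54) = 0, μ(55) = 1, μ(56) = 0, μ(57) = 1, μ(58) = 1, μ(59) = -1, μ(60) = 0, μ(61) = -1, μ(62) = 1, μ(63) = 0, μ(64) = 0, μ(65) = 1, μ(66) = -1, μ(67) = -1, μ(68) = 0, μ(69) = 1, μ(70) = -1, μ(71) = -1, μ(72) = 0, μ(73) = -1, μ(74) = 1, μ(75) = 0, μ(76) = 0, μ(77) = 1, μ(78) = -1, μ(79) = -1, μ(80) = 0, μ(81) = 0, μ(82) = 1, μ(83) = -1, μ(84) = 0, μ(85) = 1, μ(86) = 1, μ(87) = 1, μ(88) = 0, μ(89) = -1, μ(90) = 0, μ(91) = 1, μ(92) = 0, μ(93) = 1, μ(94) = 1, μ(95) = 1, μ(96) = 0, μ(97) = -1, μ(98) = 0, μ(99) = 0, μ(100) = 0, μ(101) = -1, μ(102) = -1, μ(103) = -1, μ(104) = 0, μ(105) = -1, μ(106) = 1, μ(107) = -1, μ(108) = 0, μ(109) = -1, μ(110) = -1, μ(111) = 1, μ(112) = 0, μ(113) = -1, μ(114) = -1, μ(115) = 1, μ(116) = 0, μ(117) = 0, μ(118) = 1, μ(119) = 1, μ(120) = 0, μ(121) = 0, μ(122) = 1, μ(123) = 1, μ(124) = 0, μ(125) = 0, μ(126) = 0, μ(127) = -1, μ(128) = 0, μ(129) = 1, μ(130) = -1, μ(131) = -1, μ(132) = 0, μ(133) = 1, μ(134) = 1, μ(135) = 0, μ(136) = 0, μ(137) = -1, μ(138) = -1, μ(139) = -1, μ(140) = 0, μ(141) = 1, μ(142) = 1, μ(143) = 1, μ(144) = 0, μ(145) = 1, μ(146) = 1, μ(147) = 0. Summing all 147 values: 1. (Mertens function M(x) = Σ_{n ≤ x} μ(n); on average M(x) should be small (PNT ⟺ M(x) = o(x)).)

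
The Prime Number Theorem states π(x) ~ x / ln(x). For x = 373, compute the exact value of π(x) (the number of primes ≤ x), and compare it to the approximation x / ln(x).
π(373) = 74;  x/ln(x) ≈ 62.99;  relative error ≈ 14.88%.

Directly count primes up to 373: π(373) = 74. The PNT approximation gives 373/ln(373) ≈ 373/5.92158 ≈ 62.99. Relative error (π(x) − x/ln(x)) / π(x) ≈ 14.88%; the approximation is known to undercount slightly (Li(x) is a better estimate).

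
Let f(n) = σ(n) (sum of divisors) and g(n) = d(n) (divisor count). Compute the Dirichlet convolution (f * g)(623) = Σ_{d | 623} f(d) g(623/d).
(σ * d)(623) = 920

Divisors of 623: [1, 7, 89, 623]. For each d | 623:
  d = 1: σ(1) · d(623/1) = 1 · 4 = 4
  d = 7: σ(7) · d(623/7) = 8 · 2 = 16
  d = 89: σ(89) · d(623/89) = 90 · 2 = 180
  d = 623: σ(623) · d(623/623) = 720 · 1 = 720
Summing: (σ * d)(623) = 4 + 16 + 180 + 720 = 920.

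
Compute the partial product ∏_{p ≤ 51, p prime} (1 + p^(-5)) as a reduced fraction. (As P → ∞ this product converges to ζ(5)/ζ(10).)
∏ = 77350420258916008694441522216355088445733760320747817275637792505856/74669957780522328018216335873020857442299719217280893302140029444835

The primes p ≤ 51 are [2, 3, 5, 7, 11, 13, 17, 19, 23, 29, 31, 37, 41, 43, 47]. For each, (1 + 1/p^5) = (p^5 + 1)/p^5. Multiplying these fractions over p ∈ [2, 3, 5, 7, 11, 13, 17, 19, 23, 29, 31, 37, 41, 43, 47] gives 77350420258916008694441522216355088445733760320747817275637792505856/74669957780522328018216335873020857442299719217280893302140029444835. (In the limit P → ∞ this tends to ζ(5)/ζ(10).)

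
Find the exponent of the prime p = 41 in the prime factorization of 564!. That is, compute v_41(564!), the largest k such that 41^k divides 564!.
v_41(564!) = 13

Legendre's formula: v_p(n!) = Σ_{k ≥ 1} ⌊n / p^k⌋. For p = 41, n = 564, the terms are:
  ⌊564/41^1⌋ = ⌊564/41⌋ = 13
(the next term ⌊564/41^2⌋ = 0, terminating the sum). Summing: v_41(564!) = 13 = 13.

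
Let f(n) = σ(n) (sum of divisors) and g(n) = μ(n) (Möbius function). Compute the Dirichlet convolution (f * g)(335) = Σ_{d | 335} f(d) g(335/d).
(σ * μ)(335) = 335

Divisors of 335: [1, 5, 67, 335]. For each d | 335:
  d = 1: σ(1) · μ(335/1) = 1 · 1 = 1
  d = 5: σ(5) · μ(335/5) = 6 · -1 = -6
  d = 67: σ(67) · μ(335/67) = 68 · -1 = -68
  d = 335: σ(335) · μ(335/335) = 408 · 1 = 408
Summing: (σ * μ)(335) = 1 + -6 + -68 + 408 = 335.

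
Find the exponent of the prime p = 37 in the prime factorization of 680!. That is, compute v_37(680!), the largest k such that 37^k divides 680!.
v_37(680!) = 18

Legendre's formula: v_p(n!) = Σ_{k ≥ 1} ⌊n / p^k⌋. For p = 37, n = 680, the terms are:
  ⌊680/37^1⌋ = ⌊680/37⌋ = 18
(the next term ⌊680/37^2⌋ = 0, terminating the sum). Summing: v_37(680!) = 18 = 18.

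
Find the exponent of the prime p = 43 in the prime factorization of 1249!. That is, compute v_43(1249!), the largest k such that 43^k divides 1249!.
v_43(1249!) = 29

Legendre's formula: v_p(n!) = Σ_{k ≥ 1} ⌊n / p^k⌋. For p = 43, n = 1249, the terms are:
  ⌊1249/43^1⌋ = ⌊1249/43⌋ = 29
(the next term ⌊1249/43^2⌋ = 0, terminating the sum). Summing: v_43(1249!) = 29 = 29.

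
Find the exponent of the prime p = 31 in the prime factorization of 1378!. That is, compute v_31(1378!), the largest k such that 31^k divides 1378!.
v_31(1378!) = 45

Legendre's formula: v_p(n!) = Σ_{k ≥ 1} ⌊n / p^k⌋. For p = 31, n = 1378, the terms are:
  ⌊1378/31^1⌋ = ⌊1378/31⌋ = 44
  ⌊1378/31^2⌋ = ⌊1378/961⌋ = 1
(the next term ⌊1378/31^3⌋ = 0, terminating the sum). Summing: v_31(1378!) = 44 + 1 = 45.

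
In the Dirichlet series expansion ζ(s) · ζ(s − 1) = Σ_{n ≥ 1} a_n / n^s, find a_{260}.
σ(260) = 588

In the product (Σ m^0/m^s)(Σ k / k^s) = Σ (Σ_{d | n} d) / n^s, the coefficient of 1/n^s is σ(n) = Σ_{d | n} d. For n = 260, divisors are [1, 2, 4, 5, 10, 13, 20, 26, 52, 65, 130, 260]; summing: σ(260) = 588.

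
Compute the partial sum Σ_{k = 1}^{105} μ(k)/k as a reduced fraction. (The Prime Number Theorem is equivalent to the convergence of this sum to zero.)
Σ μ(k)/k = -8915416487220473705412024884245769093/1142134453758344198700310554223440876010

Values of μ(k) for 1 ≤ k ≤ 105: μ(1) = 1, μ(2) = -1, μ(3) = -1, μ(5) = -1, μ(6) = 1, μ(7) = -1, μ(10) = 1, μ(11) = -1, μ(13) = -1, μ(14) = 1, μ(15) = 1, μ(17) = -1, μ(19) = -1, μ(21) = 1, μ(22) = 1, μ(23) = -1, μ(26) = 1, μ(29) = -1, μ(30) = -1, μ(31) = -1, μ(33) = 1, μ(34) = 1, μ(35) = 1, μ(37) = -1, μ(38) = 1, μ(39) = 1, μ(41) = -1, μ(42) = -1, μ(43) = -1, μ(46) = 1, μ(47) = -1, μ(51) = 1, μ(53) = -1, μ(55) = 1, μ(57) = 1, μ(58) = 1, μ(59) = -1, μ(61) = -1, μ(62) = 1, μ(65) = 1, μ(66) = -1, μ(67) = -1, μ(69) = 1, μ(70) = -1, μ(71) = -1, μ(73) = -1, μ(74) = 1, μ(77) = 1, μ(78) = -1, μ(79) = -1, μ(82) = 1, μ(83) = -1, μ(85) = 1, μ(86) = 1, μ(87) = 1, μ(89) = -1, μ(91) = 1, μ(93) = 1, μ(94) = 1, μ(95) = 1, μ(97) = -1, μ(101) = -1, μ(102) = -1, μ(103) = -1, μ(105) = -1, with μ = 0 on non-squarefree integers. Summing μ(k)/k for k where μ(k) ≠ 0 gives -8915416487220473705412024884245769093/1142134453758344198700310554223440876010 ≈ -0.0078. (PNT ⟺ this sum → 0 as n → ∞.)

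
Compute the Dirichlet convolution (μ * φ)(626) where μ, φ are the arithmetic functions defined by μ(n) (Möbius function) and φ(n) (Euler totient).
(μ * φ)(626) = 0

Divisors of 626: [1, 2, 313, 626]. For each d | 626:
  d = 1: μ(1) · φ(626/1) = 1 · 312 = 312
  d = 2: μ(2) · φ(626/2) = -1 · 312 = -312
  d = 313: μ(313) · φ(626/313) = -1 · 1 = -1
  d = 626: μ(626) · φ(626/626) = 1 · 1 = 1
Summing: (μ * φ)(626) = 312 + -312 + -1 + 1 = 0.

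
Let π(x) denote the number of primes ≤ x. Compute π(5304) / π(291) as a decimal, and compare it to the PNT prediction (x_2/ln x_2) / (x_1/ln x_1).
π(5304)/π(291) = 703/61 ≈ 11.5246;  PNT prediction ≈ 12.0574.

π(291) = 61 and π(5304) = 703, so π(5304)/π(291) ≈ 11.5246. The PNT-predicted ratio is (5304/ln(5304)) / (291/ln(291)) ≈ 12.0574. The two agree to within a few percent, as expected.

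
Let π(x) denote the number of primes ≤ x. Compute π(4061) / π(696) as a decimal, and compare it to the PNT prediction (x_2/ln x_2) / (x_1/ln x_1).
π(4061)/π(696) = 560/125 ≈ 4.4800;  PNT prediction ≈ 4.5962.

π(696) = 125 and π(4061) = 560, so π(4061)/π(696) ≈ 4.4800. The PNT-predicted ratio is (4061/ln(4061)) / (696/ln(696)) ≈ 4.5962. The two agree to within a few percent, as expected.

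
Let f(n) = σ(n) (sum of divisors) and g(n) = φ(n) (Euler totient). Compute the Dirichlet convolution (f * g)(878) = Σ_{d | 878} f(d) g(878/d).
(σ * φ)(878) = 3512

Divisors of 878: [1, 2, 439, 878]. For each d | 878:
  d = 1: σ(1) · φ(878/1) = 1 · 438 = 438
  d = 2: σ(2) · φ(878/2) = 3 · 438 = 1314
  d = 439: σ(439) · φ(878/439) = 440 · 1 = 440
  d = 878: σ(878) · φ(878/878) = 1320 · 1 = 1320
Summing: (σ * φ)(878) = 438 + 1314 + 440 + 1320 = 3512.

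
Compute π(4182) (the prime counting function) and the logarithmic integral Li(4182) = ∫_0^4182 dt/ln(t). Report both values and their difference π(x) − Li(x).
π(4182) = 574;  Li(4182) ≈ 587.25;  π(x) − Li(x) ≈ -13.25.

Direct count of primes ≤ 4182 gives π(4182) = 574. Numerical evaluation of the logarithmic integral gives Li(4182) ≈ 587.25. The difference π(x) − Li(x) ≈ -13.25 is typically negative for small/moderate x (Li(x) overestimates), though Littlewood's theorem shows this sign changes infinitely often.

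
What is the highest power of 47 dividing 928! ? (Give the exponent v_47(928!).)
v_47(928!) = 19

Legendre's formula: v_p(n!) = Σ_{k ≥ 1} ⌊n / p^k⌋. For p = 47, n = 928, the terms are:
  ⌊928/47^1⌋ = ⌊928/47⌋ = 19
(the next term ⌊928/47^2⌋ = 0, terminating the sum). Summing: v_47(928!) = 19 = 19.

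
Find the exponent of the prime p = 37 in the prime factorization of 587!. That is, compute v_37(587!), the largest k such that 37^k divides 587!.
v_37(587!) = 15

Legendre's formula: v_p(n!) = Σ_{k ≥ 1} ⌊n / p^k⌋. For p = 37, n = 587, the terms are:
  ⌊587/37^1⌋ = ⌊587/37⌋ = 15
(the next term ⌊587/37^2⌋ = 0, terminating the sum). Summing: v_37(587!) = 15 = 15.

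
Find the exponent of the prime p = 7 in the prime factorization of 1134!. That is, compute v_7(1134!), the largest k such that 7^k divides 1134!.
v_7(1134!) = 188

Legendre's formula: v_p(n!) = Σ_{k ≥ 1} ⌊n / p^k⌋. For p = 7, n = 1134, the terms are:
  ⌊1134/7^1⌋ = ⌊1134/7⌋ = 162
  ⌊1134/7^2⌋ = ⌊1134/49⌋ = 23
  ⌊1134/7^3⌋ = ⌊1134/343⌋ = 3
(the next term ⌊1134/7^4⌋ = 0, terminating the sum). Summing: v_7(1134!) = 162 + 23 + 3 = 188.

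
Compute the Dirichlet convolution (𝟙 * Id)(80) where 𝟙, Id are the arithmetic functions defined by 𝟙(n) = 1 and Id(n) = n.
(𝟙 * Id)(80) = 186

Divisors of 80: [1, 2, 4, 5, 8, 10, 16, 20, 40, 80]. For each d | 80:
  d = 1: 𝟙(1) · Id(80/1) = 1 · 80 = 80
  d = 2: 𝟙(2) · Id(80/2) = 1 · 40 = 40
  d = 4: 𝟙(4) · Id(80/4) = 1 · 20 = 20
  d = 5: 𝟙(5) · Id(80/5) = 1 · 16 = 16
  d = 8: 𝟙(8) · Id(80/8) = 1 · 10 = 10
  d = 10: 𝟙(10) · Id(80/10) = 1 · 8 = 8
  d = 16: 𝟙(16) · Id(80/16) = 1 · 5 = 5
  d = 20: 𝟙(20) · Id(80/20) = 1 · 4 = 4
  d = 40: 𝟙(40) · Id(80/40) = 1 · 2 = 2
  d = 80: 𝟙(80) · Id(80/80) = 1 · 1 = 1
Summing: (𝟙 * Id)(80) = 80 + 40 + 20 + 16 + 10 + 8 + 5 + 4 + 2 + 1 = 186.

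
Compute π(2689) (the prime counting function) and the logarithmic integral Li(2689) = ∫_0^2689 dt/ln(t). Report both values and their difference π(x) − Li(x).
π(2689) = 391;  Li(2689) ≈ 403.65;  π(x) − Li(x) ≈ -12.65.

Direct count of primes ≤ 2689 gives π(2689) = 391. Numerical evaluation of the logarithmic integral gives Li(2689) ≈ 403.65. The difference π(x) − Li(x) ≈ -12.65 is typically negative for small/moderate x (Li(x) overestimates), though Littlewood's theorem shows this sign changes infinitely often.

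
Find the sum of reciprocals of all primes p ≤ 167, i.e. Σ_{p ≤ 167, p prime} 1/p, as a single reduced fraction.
Σ 1/p = 1840793455149223796977553240989608507934961889604586193282330007699/962947420735983927056946215901134429196419130606213075415963491270

π(167) = 39, so the primes ≤ 167 are [2, 3, 5, 7, 11, 13, 17, 19, 23, 29, 31, 37, 41, 43, 47, 53, 59, 61, 67, 71, 73, 79, 83, 89, 97, 101, 103, 107, 109, 113, 127, 131, 137, 139, 149, 151, 157, 163, 167]. Summing 1/p over these primes: 1840793455149223796977553240989608507934961889604586193282330007699/962947420735983927056946215901134429196419130606213075415963491270 ≈ 1.9116. Mertens estimate ln ln(167) + 0.2615 ≈ 1.8943.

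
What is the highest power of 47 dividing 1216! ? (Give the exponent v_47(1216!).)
v_47(1216!) = 25

Legendre's formula: v_p(n!) = Σ_{k ≥ 1} ⌊n / p^k⌋. For p = 47, n = 1216, the terms are:
  ⌊1216/47^1⌋ = ⌊1216/47⌋ = 25
(the next term ⌊1216/47^2⌋ = 0, terminating the sum). Summing: v_47(1216!) = 25 = 25.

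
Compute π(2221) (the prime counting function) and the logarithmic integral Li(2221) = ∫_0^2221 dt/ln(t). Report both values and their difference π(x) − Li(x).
π(2221) = 331;  Li(2221) ≈ 343.68;  π(x) − Li(x) ≈ -12.68.

Direct count of primes ≤ 2221 gives π(2221) = 331. Numerical evaluation of the logarithmic integral gives Li(2221) ≈ 343.68. The difference π(x) − Li(x) ≈ -12.68 is typically negative for small/moderate x (Li(x) overestimates), though Littlewood's theorem shows this sign changes infinitely often.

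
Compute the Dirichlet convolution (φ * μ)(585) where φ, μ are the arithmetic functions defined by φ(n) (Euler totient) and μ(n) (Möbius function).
(φ * μ)(585) = 132

Divisors of 585: [1, 3, 5, 9, 13, 15, 39, 45, 65, 117, 195, 585]. For each d | 585:
  d = 1: φ(1) · μ(585/1) = 1 · 0 = 0
  d = 3: φ(3) · μ(585/3) = 2 · -1 = -2
  d = 5: φ(5) · μ(585/5) = 4 · 0 = 0
  d = 9: φ(9) · μ(585/9) = 6 · 1 = 6
  d = 13: φ(13) · μ(585/13) = 12 · 0 = 0
  d = 15: φ(15) · μ(585/15) = 8 · 1 = 8
  d = 39: φ(39) · μ(585/39) = 24 · 1 = 24
  d = 45: φ(45) · μ(585/45) = 24 · -1 = -24
  d = 65: φ(65) · μ(585/65) = 48 · 0 = 0
  d = 117: φ(117) · μ(585/117) = 72 · -1 = -72
  d = 195: φ(195) · μ(585/195) = 96 · -1 = -96
  d = 585: φ(585) · μ(585/585) = 288 · 1 = 288
Summing: (φ * μ)(585) = 0 + -2 + 0 + 6 + 0 + 8 + 24 + -24 + 0 + -72 + -96 + 288 = 132.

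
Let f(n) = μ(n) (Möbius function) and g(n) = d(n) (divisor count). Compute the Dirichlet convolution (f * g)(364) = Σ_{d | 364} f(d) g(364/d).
(μ * d)(364) = 1

Divisors of 364: [1, 2, 4, 7, 13, 14, 26, 28, 52, 91, 182, 364]. For each d | 364:
  d = 1: μ(1) · d(364/1) = 1 · 12 = 12
  d = 2: μ(2) · d(364/2) = -1 · 8 = -8
  d = 4: μ(4) · d(364/4) = 0 · 4 = 0
  d = 7: μ(7) · d(364/7) = -1 · 6 = -6
  d = 13: μ(13) · d(364/13) = -1 · 6 = -6
  d = 14: μ(14) · d(364/14) = 1 · 4 = 4
  d = 26: μ(26) · d(364/26) = 1 · 4 = 4
  d = 28: μ(28) · d(364/28) = 0 · 2 = 0
  d = 52: μ(52) · d(364/52) = 0 · 2 = 0
  d = 91: μ(91) · d(364/91) = 1 · 3 = 3
  d = 182: μ(182) · d(364/182) = -1 · 2 = -2
  d = 364: μ(364) · d(364/364) = 0 · 1 = 0
Summing: (μ * d)(364) = 12 + -8 + 0 + -6 + -6 + 4 + 4 + 0 + 0 + 3 + -2 + 0 = 1.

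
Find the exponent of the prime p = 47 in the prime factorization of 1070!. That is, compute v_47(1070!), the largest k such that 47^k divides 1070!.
v_47(1070!) = 22

Legendre's formula: v_p(n!) = Σ_{k ≥ 1} ⌊n / p^k⌋. For p = 47, n = 1070, the terms are:
  ⌊1070/47^1⌋ = ⌊1070/47⌋ = 22
(the next term ⌊1070/47^2⌋ = 0, terminating the sum). Summing: v_47(1070!) = 22 = 22.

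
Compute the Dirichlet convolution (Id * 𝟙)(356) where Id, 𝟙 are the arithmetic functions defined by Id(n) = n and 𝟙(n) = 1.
(Id * 𝟙)(356) = 630

Divisors of 356: [1, 2, 4, 89, 178, 356]. For each d | 356:
  d = 1: Id(1) · 𝟙(356/1) = 1 · 1 = 1
  d = 2: Id(2) · 𝟙(356/2) = 2 · 1 = 2
  d = 4: Id(4) · 𝟙(356/4) = 4 · 1 = 4
  d = 89: Id(89) · 𝟙(356/89) = 89 · 1 = 89
  d = 178: Id(178) · 𝟙(356/178) = 178 · 1 = 178
  d = 356: Id(356) · 𝟙(356/356) = 356 · 1 = 356
Summing: (Id * 𝟙)(356) = 1 + 2 + 4 + 89 + 178 + 356 = 630.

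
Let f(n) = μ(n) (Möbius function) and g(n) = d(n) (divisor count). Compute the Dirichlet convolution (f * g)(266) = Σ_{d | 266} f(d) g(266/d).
(μ * d)(266) = 1

Divisors of 266: [1, 2, 7, 14, 19, 38, 133, 266]. For each d | 266:
  d = 1: μ(1) · d(266/1) = 1 · 8 = 8
  d = 2: μ(2) · d(266/2) = -1 · 4 = -4
  d = 7: μ(7) · d(266/7) = -1 · 4 = -4
  d = 14: μ(14) · d(266/14) = 1 · 2 = 2
  d = 19: μ(19) · d(266/19) = -1 · 4 = -4
  d = 38: μ(38) · d(266/38) = 1 · 2 = 2
  d = 133: μ(133) · d(266/133) = 1 · 2 = 2
  d = 266: μ(266) · d(266/266) = -1 · 1 = -1
Summing: (μ * d)(266) = 8 + -4 + -4 + 2 + -4 + 2 + 2 + -1 = 1.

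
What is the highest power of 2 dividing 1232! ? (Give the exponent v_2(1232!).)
v_2(1232!) = 1228

Legendre's formula: v_p(n!) = Σ_{k ≥ 1} ⌊n / p^k⌋. For p = 2, n = 1232, the terms are:
  ⌊1232/2^1⌋ = ⌊1232/2⌋ = 616
  ⌊1232/2^2⌋ = ⌊1232/4⌋ = 308
  ⌊1232/2^3⌋ = ⌊1232/8⌋ = 154
  ⌊1232/2^4⌋ = ⌊1232/16⌋ = 77
  ⌊1232/2^5⌋ = ⌊1232/32⌋ = 38
  ⌊1232/2^6⌋ = ⌊1232/64⌋ = 19
  ⌊1232/2^7⌋ = ⌊1232/128⌋ = 9
  ⌊1232/2^8⌋ = ⌊1232/256⌋ = 4
  ⌊1232/2^9⌋ = ⌊1232/512⌋ = 2
  ⌊1232/2^10⌋ = ⌊1232/1024⌋ = 1
(the next term ⌊1232/2^11⌋ = 0, terminating the sum). Summing: v_2(1232!) = 616 + 308 + 154 + 77 + 38 + 19 + 9 + 4 + 2 + 1 = 1228.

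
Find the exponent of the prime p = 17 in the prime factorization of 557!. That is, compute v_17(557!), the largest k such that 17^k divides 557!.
v_17(557!) = 33

Legendre's formula: v_p(n!) = Σ_{k ≥ 1} ⌊n / p^k⌋. For p = 17, n = 557, the terms are:
  ⌊557/17^1⌋ = ⌊557/17⌋ = 32
  ⌊557/17^2⌋ = ⌊557/289⌋ = 1
(the next term ⌊557/17^3⌋ = 0, terminating the sum). Summing: v_17(557!) = 32 + 1 = 33.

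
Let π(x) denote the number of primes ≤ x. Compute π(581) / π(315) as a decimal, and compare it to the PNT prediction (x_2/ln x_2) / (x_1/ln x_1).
π(581)/π(315) = 106/65 ≈ 1.6308;  PNT prediction ≈ 1.6670.

π(315) = 65 and π(581) = 106, so π(581)/π(315) ≈ 1.6308. The PNT-predicted ratio is (581/ln(581)) / (315/ln(315)) ≈ 1.6670. The two agree to within a few percent, as expected.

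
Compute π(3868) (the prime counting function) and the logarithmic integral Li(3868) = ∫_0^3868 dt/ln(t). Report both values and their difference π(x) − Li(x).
π(3868) = 536;  Li(3868) ≈ 549.42;  π(x) − Li(x) ≈ -13.42.

Direct count of primes ≤ 3868 gives π(3868) = 536. Numerical evaluation of the logarithmic integral gives Li(3868) ≈ 549.42. The difference π(x) − Li(x) ≈ -13.42 is typically negative for small/moderate x (Li(x) overestimates), though Littlewood's theorem shows this sign changes infinitely often.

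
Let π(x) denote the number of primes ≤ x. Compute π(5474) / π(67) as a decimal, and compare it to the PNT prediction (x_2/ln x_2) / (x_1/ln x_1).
π(5474)/π(67) = 722/19 ≈ 38.0000;  PNT prediction ≈ 39.9093.

π(67) = 19 and π(5474) = 722, so π(5474)/π(67) ≈ 38.0000. The PNT-predicted ratio is (5474/ln(5474)) / (67/ln(67)) ≈ 39.9093. The two agree to within a few percent, as expected.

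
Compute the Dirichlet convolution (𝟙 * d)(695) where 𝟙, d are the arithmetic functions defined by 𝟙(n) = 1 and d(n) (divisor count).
(𝟙 * d)(695) = 9

Divisors of 695: [1, 5, 139, 695]. For each d | 695:
  d = 1: 𝟙(1) · d(695/1) = 1 · 4 = 4
  d = 5: 𝟙(5) · d(695/5) = 1 · 2 = 2
  d = 139: 𝟙(139) · d(695/139) = 1 · 2 = 2
  d = 695: 𝟙(695) · d(695/695) = 1 · 1 = 1
Summing: (𝟙 * d)(695) = 4 + 2 + 2 + 1 = 9.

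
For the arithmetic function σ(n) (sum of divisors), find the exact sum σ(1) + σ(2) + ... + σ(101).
Σ_{n ≤ 101} σ(n) = 8401

Compute σ(n) for each 1 ≤ n ≤ 101: σ(1) = 1, σ(2) = 3, σ(3) = 4, σ(4) = 7, σ(5) = 6, σ(6) = 12, σ(7) = 8, σ(8) = 15, σ(9) = 13, σ(10) = 18, σ(11) = 12, σ(12) = 28, σ(13) = 14, σ(14) = 24, σ(15) = 24, σ(16) = 31, σ(17) = 18, σ(18) = 39, σ(19) = 20, σ(20) = 42, σ(21) = 32, σ(22) = 36, σ(23) = 24, σ(24) = 60, σ(25) = 31, σ(26) = 42, σ(27) = 40, σ(28) = 56, σ(29) = 30, σ(30) = 72, σ(31) = 32, σ(32) = 63, σ(33) = 48, σ(34) = 54, σ(35) = 48, σ(36) = 91, σ(37) = 38, σ(38) = 60, σ(39) = 56, σ(40) = 90, σ(41) = 42, σ(42) = 96, σ(43) = 44, σ(44) = 84, σ(45) = 78, σ(46) = 72, σ(47) = 48, σ(48) = 124, σ(49) = 57, σ(50) = 93, σ(51) = 72, σ(52) = 98, σ(53) = 54, σ(54) = 120, σ(55) = 72, σ(56) = 120, σ(57) = 80, σ(58) = 90, σ(59) = 60, σ(60) = 168, σ(61) = 62, σ(62) = 96, σ(63) = 104, σ(64) = 127, σ(65) = 84, σ(66) = 144, σ(67) = 68, σ(68) = 126, σ(69) = 96, σ(70) = 144, σ(71) = 72, σ(72) = 195, σ(73) = 74, σ(74) = 114, σ(75) = 124, σ(76) = 140, σ(77) = 96, σ(78) = 168, σ(79) = 80, σ(80) = 186, σ(81) = 121, σ(82) = 126, σ(83) = 84, σ(84) = 224, σ(85) = 108, σ(86) = 132, σ(87) = 120, σ(88) = 180, σ(89) = 90, σ(90) = 234, σ(91) = 112, σ(92) = 168, σ(93) = 128, σ(94) = 144, σ(95) = 120, σ(96) = 252, σ(97) = 98, σ(98) = 171, σ(99) = 156, σ(100) = 217, σ(101) = 102. Summing all 101 values: 8401. (Average order: Σ_{n ≤ x} σ(n) ~ (π²/12) x². For x = 101, (π²/12)·101² ≈ 8389.99.)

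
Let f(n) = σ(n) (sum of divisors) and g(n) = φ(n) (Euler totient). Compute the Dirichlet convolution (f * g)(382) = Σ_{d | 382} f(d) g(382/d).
(σ * φ)(382) = 1528

Divisors of 382: [1, 2, 191, 382]. For each d | 382:
  d = 1: σ(1) · φ(382/1) = 1 · 190 = 190
  d = 2: σ(2) · φ(382/2) = 3 · 190 = 570
  d = 191: σ(191) · φ(382/191) = 192 · 1 = 192
  d = 382: σ(382) · φ(382/382) = 576 · 1 = 576
Summing: (σ * φ)(382) = 190 + 570 + 192 + 576 = 1528.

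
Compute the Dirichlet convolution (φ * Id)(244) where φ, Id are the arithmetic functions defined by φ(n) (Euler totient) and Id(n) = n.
(φ * Id)(244) = 968

Divisors of 244: [1, 2, 4, 61, 122, 244]. For each d | 244:
  d = 1: φ(1) · Id(244/1) = 1 · 244 = 244
  d = 2: φ(2) · Id(244/2) = 1 · 122 = 122
  d = 4: φ(4) · Id(244/4) = 2 · 61 = 122
  d = 61: φ(61) · Id(244/61) = 60 · 4 = 240
  d = 122: φ(122) · Id(244/122) = 60 · 2 = 120
  d = 244: φ(244) · Id(244/244) = 120 · 1 = 120
Summing: (φ * Id)(244) = 244 + 122 + 122 + 240 + 120 + 120 = 968.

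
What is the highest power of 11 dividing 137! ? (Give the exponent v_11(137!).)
v_11(137!) = 13

Legendre's formula: v_p(n!) = Σ_{k ≥ 1} ⌊n / p^k⌋. For p = 11, n = 137, the terms are:
  ⌊137/11^1⌋ = ⌊137/11⌋ = 12
  ⌊137/11^2⌋ = ⌊137/121⌋ = 1
(the next term ⌊137/11^3⌋ = 0, terminating the sum). Summing: v_11(137!) = 12 + 1 = 13.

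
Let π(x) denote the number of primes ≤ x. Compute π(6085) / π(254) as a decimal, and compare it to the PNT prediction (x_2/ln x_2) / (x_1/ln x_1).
π(6085)/π(254) = 793/54 ≈ 14.6852;  PNT prediction ≈ 15.2241.

π(254) = 54 and π(6085) = 793, so π(6085)/π(254) ≈ 14.6852. The PNT-predicted ratio is (6085/ln(6085)) / (254/ln(254)) ≈ 15.2241. The two agree to within a few percent, as expected.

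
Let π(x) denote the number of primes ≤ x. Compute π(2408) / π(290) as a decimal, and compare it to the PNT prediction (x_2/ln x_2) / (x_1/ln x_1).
π(2408)/π(290) = 357/61 ≈ 5.8525;  PNT prediction ≈ 6.0463.

π(290) = 61 and π(2408) = 357, so π(2408)/π(290) ≈ 5.8525. The PNT-predicted ratio is (2408/ln(2408)) / (290/ln(290)) ≈ 6.0463. The two agree to within a few percent, as expected.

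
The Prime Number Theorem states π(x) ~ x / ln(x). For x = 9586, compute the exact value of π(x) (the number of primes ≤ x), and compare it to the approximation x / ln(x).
π(9586) = 1183;  x/ln(x) ≈ 1045.59;  relative error ≈ 11.62%.

Directly count primes up to 9586: π(9586) = 1183. The PNT approximation gives 9586/ln(9586) ≈ 9586/9.16806 ≈ 1045.59. Relative error (π(x) − x/ln(x)) / π(x) ≈ 11.62%; the approximation is known to undercount slightly (Li(x) is a better estimate).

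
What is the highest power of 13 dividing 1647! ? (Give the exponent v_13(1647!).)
v_13(1647!) = 135

Legendre's formula: v_p(n!) = Σ_{k ≥ 1} ⌊n / p^k⌋. For p = 13, n = 1647, the terms are:
  ⌊1647/13^1⌋ = ⌊1647/13⌋ = 126
  ⌊1647/13^2⌋ = ⌊1647/169⌋ = 9
(the next term ⌊1647/13^3⌋ = 0, terminating the sum). Summing: v_13(1647!) = 126 + 9 = 135.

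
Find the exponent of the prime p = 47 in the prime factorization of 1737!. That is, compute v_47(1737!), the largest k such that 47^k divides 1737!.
v_47(1737!) = 36

Legendre's formula: v_p(n!) = Σ_{k ≥ 1} ⌊n / p^k⌋. For p = 47, n = 1737, the terms are:
  ⌊1737/47^1⌋ = ⌊1737/47⌋ = 36
(the next term ⌊1737/47^2⌋ = 0, terminating the sum). Summing: v_47(1737!) = 36 = 36.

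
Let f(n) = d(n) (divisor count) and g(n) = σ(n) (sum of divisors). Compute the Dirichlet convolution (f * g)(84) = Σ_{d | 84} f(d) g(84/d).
(d * σ)(84) = 960

Divisors of 84: [1, 2, 3, 4, 6, 7, 12, 14, 21, 28, 42, 84]. For each d | 84:
  d = 1: d(1) · σ(84/1) = 1 · 224 = 224
  d = 2: d(2) · σ(84/2) = 2 · 96 = 192
  d = 3: d(3) · σ(84/3) = 2 · 56 = 112
  d = 4: d(4) · σ(84/4) = 3 · 32 = 96
  d = 6: d(6) · σ(84/6) = 4 · 24 = 96
  d = 7: d(7) · σ(84/7) = 2 · 28 = 56
  d = 12: d(12) · σ(84/12) = 6 · 8 = 48
  d = 14: d(14) · σ(84/14) = 4 · 12 = 48
  d = 21: d(21) · σ(84/21) = 4 · 7 = 28
  d = 28: d(28) · σ(84/28) = 6 · 4 = 24
  d = 42: d(42) · σ(84/42) = 8 · 3 = 24
  d = 84: d(84) · σ(84/84) = 12 · 1 = 12
Summing: (d * σ)(84) = 224 + 192 + 112 + 96 + 96 + 56 + 48 + 48 + 28 + 24 + 24 + 12 = 960.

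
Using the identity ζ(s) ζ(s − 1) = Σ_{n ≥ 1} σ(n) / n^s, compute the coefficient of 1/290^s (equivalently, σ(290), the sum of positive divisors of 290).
σ(290) = 540

In the product (Σ m^0/m^s)(Σ k / k^s) = Σ (Σ_{d | n} d) / n^s, the coefficient of 1/n^s is σ(n) = Σ_{d | n} d. For n = 290, divisors are [1, 2, 5, 10, 29, 58, 145, 290]; summing: σ(290) = 540.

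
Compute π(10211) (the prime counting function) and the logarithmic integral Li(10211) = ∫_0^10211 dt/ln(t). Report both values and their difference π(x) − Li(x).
π(10211) = 1253;  Li(10211) ≈ 1269.02;  π(x) − Li(x) ≈ -16.02.

Direct count of primes ≤ 10211 gives π(10211) = 1253. Numerical evaluation of the logarithmic integral gives Li(10211) ≈ 1269.02. The difference π(x) − Li(x) ≈ -16.02 is typically negative for small/moderate x (Li(x) overestimates), though Littlewood's theorem shows this sign changes infinitely often.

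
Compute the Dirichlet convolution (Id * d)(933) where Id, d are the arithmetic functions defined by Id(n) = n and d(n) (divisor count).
(Id * d)(933) = 1565

Divisors of 933: [1, 3, 311, 933]. For each d | 933:
  d = 1: Id(1) · d(933/1) = 1 · 4 = 4
  d = 3: Id(3) · d(933/3) = 3 · 2 = 6
  d = 311: Id(311) · d(933/311) = 311 · 2 = 622
  d = 933: Id(933) · d(933/933) = 933 · 1 = 933
Summing: (Id * d)(933) = 4 + 6 + 622 + 933 = 1565.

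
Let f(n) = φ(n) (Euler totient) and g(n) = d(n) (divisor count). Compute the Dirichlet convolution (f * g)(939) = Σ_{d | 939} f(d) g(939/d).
(φ * d)(939) = 1256

Divisors of 939: [1, 3, 313, 939]. For each d | 939:
  d = 1: φ(1) · d(939/1) = 1 · 4 = 4
  d = 3: φ(3) · d(939/3) = 2 · 2 = 4
  d = 313: φ(313) · d(939/313) = 312 · 2 = 624
  d = 939: φ(939) · d(939/939) = 624 · 1 = 624
Summing: (φ * d)(939) = 4 + 4 + 624 + 624 = 1256.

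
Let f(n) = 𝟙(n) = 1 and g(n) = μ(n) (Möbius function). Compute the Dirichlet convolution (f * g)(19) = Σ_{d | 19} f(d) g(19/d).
(𝟙 * μ)(19) = 0

Divisors of 19: [1, 19]. For each d | 19:
  d = 1: 𝟙(1) · μ(19/1) = 1 · -1 = -1
  d = 19: 𝟙(19) · μ(19/19) = 1 · 1 = 1
Summing: (𝟙 * μ)(19) = -1 + 1 = 0.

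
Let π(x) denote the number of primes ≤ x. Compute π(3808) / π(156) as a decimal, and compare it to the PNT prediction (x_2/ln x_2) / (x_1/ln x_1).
π(3808)/π(156) = 529/36 ≈ 14.6944;  PNT prediction ≈ 14.9509.

π(156) = 36 and π(3808) = 529, so π(3808)/π(156) ≈ 14.6944. The PNT-predicted ratio is (3808/ln(3808)) / (156/ln(156)) ≈ 14.9509. The two agree to within a few percent, as expected.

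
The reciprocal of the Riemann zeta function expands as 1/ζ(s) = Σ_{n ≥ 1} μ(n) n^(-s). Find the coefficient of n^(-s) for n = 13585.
μ(13585) = 1

Factor n = 13585 = 5 · 11 · 13 · 19. μ(n) = 0 if any exponent ≥ 2 (not squarefree); otherwise μ(n) = (−1)^{ω(n)} where ω(n) is the number of distinct prime factors. Applying: μ(13585) = 1.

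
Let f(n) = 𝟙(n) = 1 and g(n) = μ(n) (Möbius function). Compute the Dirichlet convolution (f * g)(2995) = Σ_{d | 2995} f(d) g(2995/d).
(𝟙 * μ)(2995) = 0

Divisors of 2995: [1, 5, 599, 2995]. For each d | 2995:
  d = 1: 𝟙(1) · μ(2995/1) = 1 · 1 = 1
  d = 5: 𝟙(5) · μ(2995/5) = 1 · -1 = -1
  d = 599: 𝟙(599) · μ(2995/599) = 1 · -1 = -1
  d = 2995: 𝟙(2995) · μ(2995/2995) = 1 · 1 = 1
Summing: (𝟙 * μ)(2995) = 1 + -1 + -1 + 1 = 0.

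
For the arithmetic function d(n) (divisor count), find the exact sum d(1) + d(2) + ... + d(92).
Σ_{n ≤ 92} d(n) = 435

Compute d(n) for each 1 ≤ n ≤ 92: d(1) = 1, d(2) = 2, d(3) = 2, d(4) = 3, d(5) = 2, d(6) = 4, d(7) = 2, d(8) = 4, d(9) = 3, d(10) = 4, d(11) = 2, d(12) = 6, d(13) = 2, d(14) = 4, d(15) = 4, d(16) = 5, d(17) = 2, d(18) = 6, d(19) = 2, d(20) = 6, d(21) = 4, d(22) = 4, d(23) = 2, d(24) = 8, d(25) = 3, d(26) = 4, d(27) = 4, d(28) = 6, d(29) = 2, d(30) = 8, d(31) = 2, d(32) = 6, d(33) = 4, d(34) = 4, d(35) = 4, d(36) = 9, d(37) = 2, d(38) = 4, d(39) = 4, d(40) = 8, d(41) = 2, d(42) = 8, d(43) = 2, d(44) = 6, d(45) = 6, d(46) = 4, d(47) = 2, d(48) = 10, d(49) = 3, d(50) = 6, d(51) = 4, d(52) = 6, d(53) = 2, d(54) = 8, d(55) = 4, d(56) = 8, d(57) = 4, d(58) = 4, d(59) = 2, d(60) = 12, d(61) = 2, d(62) = 4, d(63) = 6, d(64) = 7, d(65) = 4, d(66) = 8, d(67) = 2, d(68) = 6, d(69) = 4, d(70) = 8, d(71) = 2, d(72) = 12, d(73) = 2, d(74) = 4, d(75) = 6, d(76) = 6, d(77) = 4, d(78) = 8, d(79) = 2, d(80) = 10, d(81) = 5, d(82) = 4, d(83) = 2, d(84) = 12, d(85) = 4, d(86) = 4, d(87) = 4, d(88) = 8, d(89) = 2, d(90) = 12, d(91) = 4, d(92) = 6. Summing all 92 values: 435. (Dirichlet's divisor formula: Σ_{n ≤ x} d(n) = x ln(x) + (2γ − 1) x + O(√x). For x = 92, the asymptotic estimate is ≈ 430.21.)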